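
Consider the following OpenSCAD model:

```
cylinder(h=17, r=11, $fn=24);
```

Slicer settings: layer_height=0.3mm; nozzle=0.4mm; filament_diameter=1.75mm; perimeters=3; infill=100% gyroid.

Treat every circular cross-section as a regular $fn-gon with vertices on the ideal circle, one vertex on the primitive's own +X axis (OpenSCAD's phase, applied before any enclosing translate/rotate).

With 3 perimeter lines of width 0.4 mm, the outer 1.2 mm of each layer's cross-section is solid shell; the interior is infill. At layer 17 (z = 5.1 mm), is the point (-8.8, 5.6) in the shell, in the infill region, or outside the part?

At z = 5.1 mm: the r=11 cylinder gives a regular 24-gon of circumradius 11 (constant along its height). Overall, the cross-section is a single solid region. The nearest boundary edge runs (-7.78, 7.78)→(-9.53, 5.50); distance from the point to it = 0.52 mm. The point is inside the cross-section, 0.52 mm from the nearest boundary — within the 1.2 mm shell band (3 × 0.4).

shell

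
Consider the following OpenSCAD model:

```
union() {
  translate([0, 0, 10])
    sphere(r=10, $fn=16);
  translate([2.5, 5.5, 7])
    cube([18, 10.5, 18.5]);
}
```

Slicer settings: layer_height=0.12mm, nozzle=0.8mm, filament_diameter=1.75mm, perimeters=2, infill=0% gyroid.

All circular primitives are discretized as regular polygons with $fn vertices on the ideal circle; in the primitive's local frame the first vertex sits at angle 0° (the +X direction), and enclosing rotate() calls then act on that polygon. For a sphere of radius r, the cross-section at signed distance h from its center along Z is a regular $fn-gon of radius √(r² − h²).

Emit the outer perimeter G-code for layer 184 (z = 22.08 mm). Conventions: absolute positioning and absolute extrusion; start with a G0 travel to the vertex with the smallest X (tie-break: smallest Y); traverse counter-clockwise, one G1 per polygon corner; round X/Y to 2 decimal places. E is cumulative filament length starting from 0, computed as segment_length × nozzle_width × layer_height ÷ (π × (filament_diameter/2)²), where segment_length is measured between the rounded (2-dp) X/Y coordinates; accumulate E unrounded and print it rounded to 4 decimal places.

G0 X2.50 Y5.50 Z22.08
G1 X20.50 Y5.50 E0.7184
G1 X20.50 Y16.00 E1.1375
G1 X2.50 Y16.00 E1.8559
G1 X2.50 Y5.50 E2.2750

At z = 22.08 mm: the sphere does not reach this height (|z−center|=12.080 > r=10); the cube at (2.5, 5.5) is present — its section is the full 18×10.5 rectangle; Merging all regions: only the 18×10.5 cube at (2.5, 5.5) is present, so the union is just that shape — 1 connected region. The outline is a single polygon with 4 vertices. Extrusion per mm of travel: 0.8 × 0.12 / (π × 0.875²) = 0.039912. Accumulating E over each segment gives final E = 2.2750.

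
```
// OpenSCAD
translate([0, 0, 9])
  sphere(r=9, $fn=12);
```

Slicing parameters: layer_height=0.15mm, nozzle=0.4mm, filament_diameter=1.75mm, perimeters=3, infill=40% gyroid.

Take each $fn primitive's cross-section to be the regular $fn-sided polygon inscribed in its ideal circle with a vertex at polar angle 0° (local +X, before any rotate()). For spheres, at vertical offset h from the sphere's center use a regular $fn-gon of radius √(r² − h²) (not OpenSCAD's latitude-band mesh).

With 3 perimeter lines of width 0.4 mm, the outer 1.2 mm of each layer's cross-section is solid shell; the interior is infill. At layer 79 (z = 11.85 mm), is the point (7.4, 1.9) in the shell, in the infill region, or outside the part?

At z = 11.85 mm: the sphere: section is a regular 12-gon, circumradius = √(r²−h²) = √(9²−2.85²) = 8.537. Overall, the cross-section is a single solid region. The nearest boundary edge runs (8.54, 0.00)→(7.39, 4.27); distance from the point to it = 0.61 mm. The point is inside the cross-section, 0.61 mm from the nearest boundary — within the 1.2 mm shell band (3 × 0.4).

shell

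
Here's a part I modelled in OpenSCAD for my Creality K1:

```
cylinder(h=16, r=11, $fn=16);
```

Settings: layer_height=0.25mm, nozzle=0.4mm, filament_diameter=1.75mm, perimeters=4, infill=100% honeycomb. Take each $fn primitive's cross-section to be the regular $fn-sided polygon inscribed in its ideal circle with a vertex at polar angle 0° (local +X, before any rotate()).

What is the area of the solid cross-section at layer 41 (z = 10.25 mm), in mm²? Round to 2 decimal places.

370.44 mm²

At z = 10.25 mm: the cylinder: section is a regular 16-gon, circumradius r=11 (area = (16/2)·11.000²·sin(360°/16) = 370.44 mm²). Overall, the cross-section is a single solid region. Net area = 370.44 mm².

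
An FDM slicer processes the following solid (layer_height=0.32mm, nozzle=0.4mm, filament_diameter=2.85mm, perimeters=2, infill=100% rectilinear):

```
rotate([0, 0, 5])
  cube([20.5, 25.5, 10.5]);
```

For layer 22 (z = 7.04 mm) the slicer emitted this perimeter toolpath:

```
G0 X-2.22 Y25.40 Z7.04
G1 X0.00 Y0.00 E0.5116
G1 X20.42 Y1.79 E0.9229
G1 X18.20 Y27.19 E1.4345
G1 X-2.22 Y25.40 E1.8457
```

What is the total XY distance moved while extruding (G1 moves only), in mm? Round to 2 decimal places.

91.99 mm

Sum the Euclidean lengths of each G1 segment: total = 91.99 mm.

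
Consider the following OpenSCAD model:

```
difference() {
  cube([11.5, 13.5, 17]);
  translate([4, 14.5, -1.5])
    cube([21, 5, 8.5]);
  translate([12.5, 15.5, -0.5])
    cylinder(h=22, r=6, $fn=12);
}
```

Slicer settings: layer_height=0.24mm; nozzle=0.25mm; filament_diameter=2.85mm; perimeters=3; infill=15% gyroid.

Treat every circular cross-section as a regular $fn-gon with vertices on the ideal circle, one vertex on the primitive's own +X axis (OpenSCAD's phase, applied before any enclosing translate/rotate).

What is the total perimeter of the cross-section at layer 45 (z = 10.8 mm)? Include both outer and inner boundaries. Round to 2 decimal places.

48.02 mm

At z = 10.8 mm: the cube is present — its section is the full 11.5×13.5 rectangle (perimeter 50.00 mm); the cube at (4, 14.5) does not reach this height (z outside [-1.5, 7]); the r=6 cylinder at (12.5, 15.5) contributes a regular 12-gon of circumradius 6 (perimeter = 2·12·6.000·sin(180°/12) = 37.27 mm); After the difference (first − rest): starting from the 11.5×13.5 cube, the r=6 cylinder at (12.5, 15.5) partially overlaps it — only the 11.67 mm² overlap (of its 108.00 mm²) is removed, clipping the outline — boundary = 48.02 mm. Overall, the cross-section is a single solid region. Total boundary length (outer) = 48.02 mm.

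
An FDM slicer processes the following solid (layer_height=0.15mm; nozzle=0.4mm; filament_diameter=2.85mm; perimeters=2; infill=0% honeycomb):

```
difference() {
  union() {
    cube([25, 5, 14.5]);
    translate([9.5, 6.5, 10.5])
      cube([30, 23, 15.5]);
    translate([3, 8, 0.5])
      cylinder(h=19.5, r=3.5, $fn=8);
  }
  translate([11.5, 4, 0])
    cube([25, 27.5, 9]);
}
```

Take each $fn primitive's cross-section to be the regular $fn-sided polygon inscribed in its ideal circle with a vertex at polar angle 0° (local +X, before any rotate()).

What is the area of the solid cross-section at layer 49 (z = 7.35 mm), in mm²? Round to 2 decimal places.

145.54 mm²

At z = 7.35 mm: the cube is present — its section is the full 25×5 rectangle (area 125.00 mm²); the cube at (9.5, 6.5) is absent (z outside [10.5, 26]); the r=3.5 cylinder at (3, 8) gives a regular 8-gon of circumradius 3.5 (constant along its height) (area = (8/2)·3.500²·sin(360°/8) = 34.65 mm²); Merging all regions: the regions partially overlap — summed areas 159.65 mm² minus the doubly-counted overlap 0.60 mm² gives 159.04 mm² — area = 159.04 mm²; the cube at (11.5, 4) (footprint 25×27.5) is included at this height (area 687.50 mm²); Subtracting the remaining from the first: starting from the result so far (159.04 mm²), the 25×27.5 cube at (11.5, 4) partially overlaps it — only the 13.50 mm² overlap (of its 687.50 mm²) is removed, clipping the outline — area = 145.54 mm². Overall, the cross-section is a single solid region. Net area = 145.54 mm².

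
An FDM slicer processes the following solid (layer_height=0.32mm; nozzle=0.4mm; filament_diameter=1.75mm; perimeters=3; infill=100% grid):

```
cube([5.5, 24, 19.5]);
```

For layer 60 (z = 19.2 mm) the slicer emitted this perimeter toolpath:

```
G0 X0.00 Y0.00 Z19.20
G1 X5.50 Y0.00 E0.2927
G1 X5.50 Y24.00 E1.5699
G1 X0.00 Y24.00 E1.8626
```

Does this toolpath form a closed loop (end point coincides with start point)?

no

Start point (G0): (0.00, 0.00). End point (last G1): the path does not return to the start — open.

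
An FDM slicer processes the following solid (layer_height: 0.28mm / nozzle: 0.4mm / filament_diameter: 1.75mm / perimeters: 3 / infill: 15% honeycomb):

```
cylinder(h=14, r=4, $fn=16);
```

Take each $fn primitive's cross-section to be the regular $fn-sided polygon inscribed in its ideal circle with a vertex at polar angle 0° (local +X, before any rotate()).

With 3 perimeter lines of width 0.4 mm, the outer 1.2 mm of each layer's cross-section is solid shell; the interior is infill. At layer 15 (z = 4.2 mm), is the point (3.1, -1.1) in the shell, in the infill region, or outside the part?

At z = 4.2 mm: the r=4 cylinder contributes a regular 16-gon of circumradius 4. Overall, the cross-section is a single solid region. The nearest boundary edge runs (3.70, -1.53)→(4.00, 0.00); distance from the point to it = 0.67 mm. The point is inside the cross-section, 0.67 mm from the nearest boundary — within the 1.2 mm shell band (3 × 0.4).

shell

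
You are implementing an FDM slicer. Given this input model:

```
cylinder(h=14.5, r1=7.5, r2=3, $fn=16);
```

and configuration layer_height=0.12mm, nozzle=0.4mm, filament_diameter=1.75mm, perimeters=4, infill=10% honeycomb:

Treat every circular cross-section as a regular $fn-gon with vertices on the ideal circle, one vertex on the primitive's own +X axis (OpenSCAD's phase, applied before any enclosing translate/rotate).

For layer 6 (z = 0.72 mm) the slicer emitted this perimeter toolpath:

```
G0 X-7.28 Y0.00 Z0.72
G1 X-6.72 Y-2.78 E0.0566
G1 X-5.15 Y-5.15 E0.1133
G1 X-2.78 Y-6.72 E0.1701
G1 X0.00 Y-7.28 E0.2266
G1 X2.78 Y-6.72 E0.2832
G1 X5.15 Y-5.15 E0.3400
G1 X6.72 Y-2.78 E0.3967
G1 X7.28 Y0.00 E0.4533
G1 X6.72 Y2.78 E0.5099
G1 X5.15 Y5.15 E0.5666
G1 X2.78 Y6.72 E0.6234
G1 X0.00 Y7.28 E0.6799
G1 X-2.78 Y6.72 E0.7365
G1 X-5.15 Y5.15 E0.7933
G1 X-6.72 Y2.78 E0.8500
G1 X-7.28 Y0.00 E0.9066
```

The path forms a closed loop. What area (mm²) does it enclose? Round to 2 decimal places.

162.12 mm²

Apply the shoelace formula to the sequence of (X, Y) vertices; enclosed area = 162.12 mm².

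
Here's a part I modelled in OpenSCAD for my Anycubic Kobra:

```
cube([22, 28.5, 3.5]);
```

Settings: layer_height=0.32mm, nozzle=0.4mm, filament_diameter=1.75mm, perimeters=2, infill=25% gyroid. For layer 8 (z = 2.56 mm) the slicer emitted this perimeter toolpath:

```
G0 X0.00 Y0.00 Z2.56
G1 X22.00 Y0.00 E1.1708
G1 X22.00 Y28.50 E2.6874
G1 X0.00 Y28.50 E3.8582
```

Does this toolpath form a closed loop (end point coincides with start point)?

Start point (G0): (0.00, 0.00). End point (last G1): the path does not return to the start — open.

no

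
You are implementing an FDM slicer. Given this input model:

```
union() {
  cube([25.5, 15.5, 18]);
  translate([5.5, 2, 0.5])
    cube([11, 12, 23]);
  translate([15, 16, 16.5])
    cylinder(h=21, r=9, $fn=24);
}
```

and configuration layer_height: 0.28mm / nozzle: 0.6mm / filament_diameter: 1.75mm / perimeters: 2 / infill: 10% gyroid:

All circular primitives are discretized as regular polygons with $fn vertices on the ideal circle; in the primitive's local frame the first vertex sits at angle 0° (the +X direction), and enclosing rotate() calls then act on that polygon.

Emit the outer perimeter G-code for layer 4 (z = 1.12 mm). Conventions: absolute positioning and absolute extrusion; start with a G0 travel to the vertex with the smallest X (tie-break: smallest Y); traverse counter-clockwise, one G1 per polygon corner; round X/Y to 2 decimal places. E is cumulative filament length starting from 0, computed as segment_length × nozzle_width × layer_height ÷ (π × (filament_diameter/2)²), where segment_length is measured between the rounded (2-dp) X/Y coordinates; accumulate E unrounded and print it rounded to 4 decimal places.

At z = 1.12 mm: the cube (footprint 25.5×15.5) is included at this height; the cube at (5.5, 2) is present — its section is the full 11×12 rectangle; the cylinder at (15, 16) does not reach this height (z outside [16.5, 37.5]); Merging all regions: the 11×12 cube at (5.5, 2) lies entirely inside the 25.5×15.5 cube, so the union is just the 25.5×15.5 cube — 1 connected region. The outline is a single polygon with 4 vertices. Extrusion per mm of travel: 0.6 × 0.28 / (π × 0.875²) = 0.069846. Accumulating E over each segment gives final E = 5.7274.

G0 X0.00 Y0.00 Z1.12
G1 X25.50 Y0.00 E1.7811
G1 X25.50 Y15.50 E2.8637
G1 X0.00 Y15.50 E4.6448
G1 X0.00 Y0.00 E5.7274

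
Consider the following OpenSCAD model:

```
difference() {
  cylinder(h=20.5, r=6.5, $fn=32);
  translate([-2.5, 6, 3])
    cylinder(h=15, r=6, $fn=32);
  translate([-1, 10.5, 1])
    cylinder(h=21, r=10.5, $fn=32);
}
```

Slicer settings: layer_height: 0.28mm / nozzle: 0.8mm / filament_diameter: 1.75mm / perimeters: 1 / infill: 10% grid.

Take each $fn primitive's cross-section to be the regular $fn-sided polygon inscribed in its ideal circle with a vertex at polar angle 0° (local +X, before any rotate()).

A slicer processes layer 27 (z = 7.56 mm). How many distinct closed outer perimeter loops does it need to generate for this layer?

At z = 7.56 mm: the r=6.5 cylinder contributes a regular 32-gon of circumradius 6.5; the r=6 cylinder at (-2.5, 6) contributes a regular 32-gon of circumradius 6; the r=10.5 cylinder at (-1, 10.5) gives a regular 32-gon of circumradius 10.5 (constant along its height); After the difference (first − rest): starting from the r=6.5 cylinder, the r=6 cylinder at (-2.5, 6) partially overlaps it — only the 44.70 mm² overlap (of its 112.37 mm²) is removed, clipping the outline; the r=10.5 cylinder at (-1, 10.5) partially overlaps it — only the 12.37 mm² overlap (of its 344.14 mm²) is removed, clipping the outline — 1 connected region. The result has 1 disconnected region.

1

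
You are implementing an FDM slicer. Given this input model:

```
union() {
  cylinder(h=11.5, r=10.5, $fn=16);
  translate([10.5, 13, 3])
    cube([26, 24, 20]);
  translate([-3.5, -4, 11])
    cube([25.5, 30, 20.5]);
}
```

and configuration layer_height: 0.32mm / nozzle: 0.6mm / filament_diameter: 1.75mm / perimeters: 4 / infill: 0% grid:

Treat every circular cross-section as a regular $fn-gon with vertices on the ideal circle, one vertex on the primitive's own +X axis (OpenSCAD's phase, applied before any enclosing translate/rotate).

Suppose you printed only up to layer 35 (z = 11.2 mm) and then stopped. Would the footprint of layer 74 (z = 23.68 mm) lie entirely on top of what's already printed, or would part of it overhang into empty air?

entirely on top

Compare the two slices. At z = 11.2: the r=10.5 cylinder contributes a regular 16-gon of circumradius 10.5 (area = (16/2)·10.500²·sin(360°/16) = 337.53 mm²); the cube at (10.5, 13) (footprint 26×24) is included at this height (area 624.00 mm²); the cube at (-3.5, -4) is present — its section is the full 25.5×30 rectangle (area 765.00 mm²); Merging all regions: the regions partially overlap — summed areas 1726.53 mm² minus the doubly-counted overlap 323.82 mm² gives 1402.70 mm² — area = 1402.70 mm². At z = 23.68: the cylinder is not intersected at this z (z outside [0, 11.5]); the cube at (10.5, 13) does not reach this height (z outside [3, 23]); the cube at (-3.5, -4) is present — its section is the full 25.5×30 rectangle (area 765.00 mm²); Combining (union): only the 25.5×30 cube at (-3.5, -4) is present, so the union is just that shape — area = 765.00 mm². Checking containment: the cross-section at z = 23.68 is a subset of the cross-section at z = 11.2.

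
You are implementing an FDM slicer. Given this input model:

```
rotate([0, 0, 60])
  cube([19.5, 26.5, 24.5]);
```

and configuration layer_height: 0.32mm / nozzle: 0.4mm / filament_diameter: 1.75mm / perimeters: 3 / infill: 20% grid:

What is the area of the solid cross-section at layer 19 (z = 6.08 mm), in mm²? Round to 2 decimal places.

At z = 6.08 mm: the 19.5×26.5 cube contributes its full rectangle (area 516.75 mm²); (rotated 60° about Z; rotation is an isometry so areas/perimeters/island counts are preserved). Overall, the cross-section is a single solid region. Net area = 516.75 mm².

516.75 mm²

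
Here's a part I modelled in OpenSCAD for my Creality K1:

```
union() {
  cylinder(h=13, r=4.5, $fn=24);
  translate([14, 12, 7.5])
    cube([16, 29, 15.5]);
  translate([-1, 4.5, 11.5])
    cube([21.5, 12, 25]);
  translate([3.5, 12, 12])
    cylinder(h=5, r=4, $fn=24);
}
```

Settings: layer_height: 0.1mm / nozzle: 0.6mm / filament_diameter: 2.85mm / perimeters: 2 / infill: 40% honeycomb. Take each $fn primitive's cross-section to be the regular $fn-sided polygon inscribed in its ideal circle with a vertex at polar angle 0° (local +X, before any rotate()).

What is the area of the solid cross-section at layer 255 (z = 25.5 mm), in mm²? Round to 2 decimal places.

258.00 mm²

At z = 25.5 mm: the cylinder is absent (z outside [0, 13]); the cube at (14, 12) is not intersected at this z (z outside [7.5, 23]); the 21.5×12 cube at (-1, 4.5) contributes its full rectangle (area 258.00 mm²); the cylinder at (3.5, 12) is absent (z outside [12, 17]); Combining (union): only the 21.5×12 cube at (-1, 4.5) is present, so the union is just that shape — area = 258.00 mm². Overall, the cross-section is a single solid region. Net area = 258.00 mm².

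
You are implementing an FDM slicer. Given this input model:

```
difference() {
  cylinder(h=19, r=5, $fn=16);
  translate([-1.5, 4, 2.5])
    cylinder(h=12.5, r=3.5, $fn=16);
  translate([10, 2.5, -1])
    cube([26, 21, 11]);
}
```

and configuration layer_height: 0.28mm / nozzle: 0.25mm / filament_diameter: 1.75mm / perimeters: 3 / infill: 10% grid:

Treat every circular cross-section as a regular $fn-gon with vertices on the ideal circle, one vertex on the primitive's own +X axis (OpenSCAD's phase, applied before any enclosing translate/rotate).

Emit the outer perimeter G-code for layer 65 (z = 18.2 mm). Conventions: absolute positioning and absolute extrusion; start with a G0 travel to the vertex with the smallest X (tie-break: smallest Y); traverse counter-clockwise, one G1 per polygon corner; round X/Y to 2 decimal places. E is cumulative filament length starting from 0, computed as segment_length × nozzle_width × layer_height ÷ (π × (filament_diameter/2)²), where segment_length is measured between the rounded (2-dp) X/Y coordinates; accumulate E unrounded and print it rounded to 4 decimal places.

At z = 18.2 mm: the r=5 cylinder gives a regular 16-gon of circumradius 5 (constant along its height); the cylinder at (-1.5, 4) does not reach this height (z outside [2.5, 15]); the cube at (10, 2.5) is not intersected at this z (z outside [-1, 10]); After the difference (first − rest): none of the subtracted shapes is present at this height, so the r=5 cylinder is unchanged — 1 connected region. The outline is a single polygon with 16 vertices. Extrusion per mm of travel: 0.25 × 0.28 / (π × 0.875²) = 0.029103. Accumulating E over each segment gives final E = 0.9086.

G0 X-5.00 Y0.00 Z18.20
G1 X-4.62 Y-1.91 E0.0567
G1 X-3.54 Y-3.54 E0.1136
G1 X-1.91 Y-4.62 E0.1705
G1 X0.00 Y-5.00 E0.2272
G1 X1.91 Y-4.62 E0.2838
G1 X3.54 Y-3.54 E0.3407
G1 X4.62 Y-1.91 E0.3976
G1 X5.00 Y0.00 E0.4543
G1 X4.62 Y1.91 E0.5110
G1 X3.54 Y3.54 E0.5679
G1 X1.91 Y4.62 E0.6248
G1 X0.00 Y5.00 E0.6815
G1 X-1.91 Y4.62 E0.7382
G1 X-3.54 Y3.54 E0.7951
G1 X-4.62 Y1.91 E0.8520
G1 X-5.00 Y0.00 E0.9086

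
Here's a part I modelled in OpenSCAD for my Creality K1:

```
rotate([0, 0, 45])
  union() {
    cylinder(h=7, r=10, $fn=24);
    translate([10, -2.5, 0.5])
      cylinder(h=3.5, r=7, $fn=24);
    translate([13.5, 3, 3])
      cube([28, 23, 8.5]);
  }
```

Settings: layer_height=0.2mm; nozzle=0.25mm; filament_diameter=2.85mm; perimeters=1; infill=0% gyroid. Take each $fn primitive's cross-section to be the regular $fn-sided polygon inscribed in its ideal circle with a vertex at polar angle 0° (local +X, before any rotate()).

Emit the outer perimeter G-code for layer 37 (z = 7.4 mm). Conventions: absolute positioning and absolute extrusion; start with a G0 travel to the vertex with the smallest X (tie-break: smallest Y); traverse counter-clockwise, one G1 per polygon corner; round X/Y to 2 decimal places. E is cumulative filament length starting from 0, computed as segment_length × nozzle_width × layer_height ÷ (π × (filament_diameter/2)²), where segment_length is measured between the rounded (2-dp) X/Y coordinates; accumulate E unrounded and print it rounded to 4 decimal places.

At z = 7.4 mm: the cylinder is not intersected at this z (z outside [0, 7]); the cylinder at (10, -2.5) is not intersected at this z (z outside [0.5, 4]); the cube at (13.5, 3) (footprint 28×23) is included at this height; Merging all regions: only the 28×23 cube at (13.5, 3) is present, so the union is just that shape — 1 connected region; (rotated 45° about Z; rotation is an isometry so areas/perimeters/island counts are preserved). The outline is a single polygon with 4 vertices. Extrusion per mm of travel: 0.25 × 0.2 / (π × 1.425²) = 0.007838. Accumulating E over each segment gives final E = 0.7994.

G0 X-8.84 Y27.93 Z7.40
G1 X7.42 Y11.67 E0.1802
G1 X27.22 Y31.47 E0.3997
G1 X10.96 Y47.73 E0.5799
G1 X-8.84 Y27.93 E0.7994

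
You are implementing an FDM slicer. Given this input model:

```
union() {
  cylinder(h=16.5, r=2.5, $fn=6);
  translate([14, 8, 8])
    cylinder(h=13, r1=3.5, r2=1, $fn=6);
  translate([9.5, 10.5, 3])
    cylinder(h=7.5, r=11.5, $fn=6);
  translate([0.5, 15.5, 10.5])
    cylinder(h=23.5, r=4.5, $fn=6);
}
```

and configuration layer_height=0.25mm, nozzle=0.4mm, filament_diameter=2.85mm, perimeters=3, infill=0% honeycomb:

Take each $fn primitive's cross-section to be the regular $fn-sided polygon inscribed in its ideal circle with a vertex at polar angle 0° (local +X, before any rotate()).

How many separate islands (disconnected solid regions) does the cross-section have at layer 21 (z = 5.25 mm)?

2

At z = 5.25 mm: the r=2.5 cylinder gives a regular 6-gon of circumradius 2.5 (constant along its height); the cone at (14, 8) does not reach this height (z outside [8, 21]); the cylinder at (9.5, 10.5): section is a regular 6-gon, circumradius r=11.5; the cylinder at (0.5, 15.5) is absent (z outside [10.5, 34]); Taking the union: the 2 present regions are separate (no shared area or edge), so areas and boundary lengths simply add and each stays a separate island — 2 connected regions. Overall, the cross-section has 2 separate islands. Island count = 2.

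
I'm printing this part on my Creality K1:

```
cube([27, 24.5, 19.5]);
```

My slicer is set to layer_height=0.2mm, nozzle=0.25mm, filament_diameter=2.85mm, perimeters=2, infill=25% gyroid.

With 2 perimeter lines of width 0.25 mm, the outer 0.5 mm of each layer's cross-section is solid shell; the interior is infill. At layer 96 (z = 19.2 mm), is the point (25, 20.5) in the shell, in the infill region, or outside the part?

infill

At z = 19.2 mm: the cube (footprint 27×24.5) is included at this height. Overall, the cross-section is a single solid region. The nearest boundary edge runs (27.00, 0.00)→(27.00, 24.50); distance from the point to it = 2.00 mm. The point is inside the cross-section and 2.00 mm from the nearest boundary — more than the 0.5 mm shell width (2 × 0.25), so it's in the infill interior.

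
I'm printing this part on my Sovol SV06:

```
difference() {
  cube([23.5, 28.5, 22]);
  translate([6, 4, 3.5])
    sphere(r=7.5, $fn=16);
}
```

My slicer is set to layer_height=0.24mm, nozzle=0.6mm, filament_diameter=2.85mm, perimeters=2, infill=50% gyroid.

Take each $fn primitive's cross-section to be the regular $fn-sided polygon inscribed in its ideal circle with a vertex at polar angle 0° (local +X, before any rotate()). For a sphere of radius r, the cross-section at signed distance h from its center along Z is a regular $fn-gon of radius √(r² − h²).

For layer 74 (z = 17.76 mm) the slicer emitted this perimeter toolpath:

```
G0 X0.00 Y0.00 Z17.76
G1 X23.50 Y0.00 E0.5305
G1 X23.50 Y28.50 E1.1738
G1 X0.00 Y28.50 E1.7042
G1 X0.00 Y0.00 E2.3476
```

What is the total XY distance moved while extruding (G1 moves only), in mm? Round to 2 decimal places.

104.00 mm

Sum the Euclidean lengths of each G1 segment: total = 104.00 mm.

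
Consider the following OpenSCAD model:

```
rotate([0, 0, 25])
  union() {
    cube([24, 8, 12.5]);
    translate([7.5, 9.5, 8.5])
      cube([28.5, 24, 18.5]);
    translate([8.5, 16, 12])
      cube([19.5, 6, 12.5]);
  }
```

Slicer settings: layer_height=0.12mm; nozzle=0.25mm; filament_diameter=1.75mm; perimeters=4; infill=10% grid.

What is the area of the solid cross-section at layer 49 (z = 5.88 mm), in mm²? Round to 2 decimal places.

At z = 5.88 mm: the 24×8 cube contributes its full rectangle (area 192.00 mm²); the cube at (7.5, 9.5) is absent (z outside [8.5, 27]); the cube at (8.5, 16) is not intersected at this z (z outside [12, 24.5]); Combining (union): only the 24×8 cube is present, so the union is just that shape — area = 192.00 mm²; (whole slice rotated 25° about Z — lengths, areas and connectivity unchanged). Overall, the cross-section is a single solid region. Net area = 192.00 mm².

192.00 mm²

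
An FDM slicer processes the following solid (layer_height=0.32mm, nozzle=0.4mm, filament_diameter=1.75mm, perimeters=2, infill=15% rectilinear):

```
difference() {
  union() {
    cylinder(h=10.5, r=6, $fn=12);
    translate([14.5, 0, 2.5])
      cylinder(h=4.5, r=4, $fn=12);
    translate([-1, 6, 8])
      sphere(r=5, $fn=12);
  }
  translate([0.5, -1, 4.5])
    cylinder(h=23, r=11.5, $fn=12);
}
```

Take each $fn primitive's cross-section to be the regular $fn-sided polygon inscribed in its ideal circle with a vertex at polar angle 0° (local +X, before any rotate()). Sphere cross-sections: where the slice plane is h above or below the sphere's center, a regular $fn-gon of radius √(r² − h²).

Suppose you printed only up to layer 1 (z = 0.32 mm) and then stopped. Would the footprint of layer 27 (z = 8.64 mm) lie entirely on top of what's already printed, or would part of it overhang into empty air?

Compare the two slices. At z = 0.32: the r=6 cylinder contributes a regular 12-gon of circumradius 6 (area = (12/2)·6.000²·sin(360°/12) = 108.00 mm²); the cylinder at (14.5, 0) is absent (z outside [2.5, 7]); the sphere at (-1, 6) does not reach this height (|z−center|=7.680 > r=5); Merging all regions: only the r=6 cylinder is present, so the union is just that shape — area = 108.00 mm²; the cylinder at (0.5, -1) is absent (z outside [4.5, 27.5]); After the difference (first − rest): none of the subtracted shapes is present at this height, so that combined region is unchanged — area = 108.00 mm². At z = 8.64: the r=6 cylinder contributes a regular 12-gon of circumradius 6 (area = (12/2)·6.000²·sin(360°/12) = 108.00 mm²); the cylinder at (14.5, 0) is absent (z outside [2.5, 7]); the r=5 sphere at (-1, 6) slices to a regular 12-gon of circumradius 4.959 (√(r²−h²) with h=0.64 from center) (area = (12/2)·4.959²·sin(360°/12) = 73.77 mm²); Combining (union): the regions partially overlap — summed areas 181.77 mm² minus the doubly-counted overlap 28.37 mm² gives 153.40 mm² — area = 153.40 mm²; the r=11.5 cylinder at (0.5, -1) contributes a regular 12-gon of circumradius 11.5 (area = (12/2)·11.500²·sin(360°/12) = 396.75 mm²); Subtracting the remaining from the first: starting from the result so far (153.40 mm²), the r=11.5 cylinder at (0.5, -1) partially overlaps it — only the 150.02 mm² overlap (of its 396.75 mm²) is removed, clipping the outline — area = 3.39 mm². Checking containment: at z = 8.64 the cross-section extends beyond the z = 0.32 cross-section by about 3.39 mm².

part overhangs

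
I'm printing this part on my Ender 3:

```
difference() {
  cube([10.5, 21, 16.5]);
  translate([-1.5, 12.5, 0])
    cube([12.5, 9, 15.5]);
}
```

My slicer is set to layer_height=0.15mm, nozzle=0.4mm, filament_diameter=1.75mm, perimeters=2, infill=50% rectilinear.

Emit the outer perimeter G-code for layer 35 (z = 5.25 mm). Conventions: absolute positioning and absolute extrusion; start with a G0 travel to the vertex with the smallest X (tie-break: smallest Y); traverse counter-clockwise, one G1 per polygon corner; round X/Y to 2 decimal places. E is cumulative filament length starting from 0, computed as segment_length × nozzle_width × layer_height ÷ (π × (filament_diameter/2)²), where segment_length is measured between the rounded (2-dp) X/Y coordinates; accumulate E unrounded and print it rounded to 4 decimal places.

At z = 5.25 mm: the cube is present — its section is the full 10.5×21 rectangle; the cube at (-1.5, 12.5) is present — its section is the full 12.5×9 rectangle; Subtracting the remaining from the first: starting from the 10.5×21 cube, the 12.5×9 cube at (-1.5, 12.5) partially overlaps it — only the 89.25 mm² overlap (of its 112.50 mm²) is removed, clipping the outline — 1 connected region. The outline is a single polygon with 4 vertices. Extrusion per mm of travel: 0.4 × 0.15 / (π × 0.875²) = 0.024945. Accumulating E over each segment gives final E = 1.1475.

G0 X0.00 Y0.00 Z5.25
G1 X10.50 Y0.00 E0.2619
G1 X10.50 Y12.50 E0.5737
G1 X0.00 Y12.50 E0.8357
G1 X0.00 Y0.00 E1.1475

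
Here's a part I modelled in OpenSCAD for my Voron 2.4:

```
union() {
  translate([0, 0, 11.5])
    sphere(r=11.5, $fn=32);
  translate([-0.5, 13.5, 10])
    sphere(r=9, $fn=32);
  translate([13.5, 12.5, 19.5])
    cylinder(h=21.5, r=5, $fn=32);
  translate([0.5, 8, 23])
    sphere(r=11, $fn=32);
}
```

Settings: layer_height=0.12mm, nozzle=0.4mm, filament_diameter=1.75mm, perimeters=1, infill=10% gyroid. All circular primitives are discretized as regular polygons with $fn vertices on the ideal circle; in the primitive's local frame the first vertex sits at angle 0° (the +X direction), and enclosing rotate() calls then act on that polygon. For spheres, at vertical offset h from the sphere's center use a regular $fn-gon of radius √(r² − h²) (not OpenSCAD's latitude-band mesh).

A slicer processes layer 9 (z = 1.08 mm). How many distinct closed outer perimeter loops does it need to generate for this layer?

2

At z = 1.08 mm: the sphere: section is a regular 32-gon, circumradius = √(r²−h²) = √(11.5²−10.42²) = 4.866; the r=9 sphere at (-0.5, 13.5) contributes a regular 32-gon of circumradius √(9²−8.92²) = 1.197; the cylinder at (13.5, 12.5) does not reach this height (z outside [19.5, 41]); the sphere at (0.5, 8) is not intersected at this z (|z−center|=21.920 > r=11); Taking the union: the 2 present regions are separate (no shared area or edge), so areas and boundary lengths simply add and each stays a separate island — 2 connected regions. The result has 2 disconnected regions.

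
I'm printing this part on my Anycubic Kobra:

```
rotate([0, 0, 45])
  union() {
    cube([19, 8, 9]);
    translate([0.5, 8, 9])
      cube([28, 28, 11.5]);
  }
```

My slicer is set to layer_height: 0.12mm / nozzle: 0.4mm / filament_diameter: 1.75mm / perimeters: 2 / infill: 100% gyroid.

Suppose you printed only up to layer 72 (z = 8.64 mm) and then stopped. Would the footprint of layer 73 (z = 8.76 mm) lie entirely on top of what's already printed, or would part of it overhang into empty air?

entirely on top

Compare the two slices. At z = 8.64: the cube (footprint 19×8) is included at this height (area 152.00 mm²); the cube at (0.5, 8) is not intersected at this z (z outside [9, 20.5]); Merging all regions: only the 19×8 cube is present, so the union is just that shape — area = 152.00 mm²; (rotated 45° about Z; rotation is an isometry so areas/perimeters/island counts are preserved). At z = 8.76: the cube is present — its section is the full 19×8 rectangle (area 152.00 mm²); the cube at (0.5, 8) is not intersected at this z (z outside [9, 20.5]); Merging all regions: only the 19×8 cube is present, so the union is just that shape — area = 152.00 mm²; (whole slice rotated 45° about Z — lengths, areas and connectivity unchanged). Checking containment: the cross-section at z = 8.76 is a subset of the cross-section at z = 8.64.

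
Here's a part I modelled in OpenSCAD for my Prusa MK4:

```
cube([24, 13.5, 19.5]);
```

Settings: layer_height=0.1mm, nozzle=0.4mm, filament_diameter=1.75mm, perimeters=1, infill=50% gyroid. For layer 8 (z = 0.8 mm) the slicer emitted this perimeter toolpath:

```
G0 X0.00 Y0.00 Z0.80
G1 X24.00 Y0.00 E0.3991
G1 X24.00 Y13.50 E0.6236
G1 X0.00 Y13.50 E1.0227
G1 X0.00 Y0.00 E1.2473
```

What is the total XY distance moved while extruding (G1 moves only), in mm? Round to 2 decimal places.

75.00 mm

Sum the Euclidean lengths of each G1 segment: total = 75.00 mm.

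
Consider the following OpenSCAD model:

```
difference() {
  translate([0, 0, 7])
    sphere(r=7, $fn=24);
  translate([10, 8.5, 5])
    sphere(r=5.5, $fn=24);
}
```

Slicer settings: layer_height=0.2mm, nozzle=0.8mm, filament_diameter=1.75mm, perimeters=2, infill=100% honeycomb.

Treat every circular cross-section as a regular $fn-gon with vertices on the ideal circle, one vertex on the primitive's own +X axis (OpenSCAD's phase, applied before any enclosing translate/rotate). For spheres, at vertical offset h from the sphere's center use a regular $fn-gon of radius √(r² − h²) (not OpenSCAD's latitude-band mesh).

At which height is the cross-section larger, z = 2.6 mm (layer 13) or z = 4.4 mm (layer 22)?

layer 22 (z = 4.4 mm)

Layer 13 (z = 2.6): the r=7 sphere contributes a regular 24-gon of circumradius √(7²−4.4²) = 5.444 (area = (24/2)·5.444²·sin(360°/24) = 92.06 mm²); the r=5.5 sphere at (10, 8.5) contributes a regular 24-gon of circumradius √(5.5²−2.4²) = 4.949 (area = (24/2)·4.949²·sin(360°/24) = 76.06 mm²); After the difference (first − rest): starting from the r=7 sphere (92.06 mm²), the r=5.5 sphere at (10, 8.5) misses the remaining region (no effect) — area = 92.06 mm². So its area = 92.06 mm². Layer 22 (z = 4.4): the r=7 sphere contributes a regular 24-gon of circumradius √(7²−2.6²) = 6.499 (area = (24/2)·6.499²·sin(360°/24) = 131.19 mm²); the sphere at (10, 8.5): section is a regular 24-gon, circumradius = √(r²−h²) = √(5.5²−0.6²) = 5.467 (area = (24/2)·5.467²·sin(360°/24) = 92.83 mm²); After the difference (first − rest): starting from the r=7 sphere (131.19 mm²), the r=5.5 sphere at (10, 8.5) misses the remaining region (no effect) — area = 131.19 mm². So its area = 131.19 mm². Layer 22 is larger (131.19 vs 92.06 mm²).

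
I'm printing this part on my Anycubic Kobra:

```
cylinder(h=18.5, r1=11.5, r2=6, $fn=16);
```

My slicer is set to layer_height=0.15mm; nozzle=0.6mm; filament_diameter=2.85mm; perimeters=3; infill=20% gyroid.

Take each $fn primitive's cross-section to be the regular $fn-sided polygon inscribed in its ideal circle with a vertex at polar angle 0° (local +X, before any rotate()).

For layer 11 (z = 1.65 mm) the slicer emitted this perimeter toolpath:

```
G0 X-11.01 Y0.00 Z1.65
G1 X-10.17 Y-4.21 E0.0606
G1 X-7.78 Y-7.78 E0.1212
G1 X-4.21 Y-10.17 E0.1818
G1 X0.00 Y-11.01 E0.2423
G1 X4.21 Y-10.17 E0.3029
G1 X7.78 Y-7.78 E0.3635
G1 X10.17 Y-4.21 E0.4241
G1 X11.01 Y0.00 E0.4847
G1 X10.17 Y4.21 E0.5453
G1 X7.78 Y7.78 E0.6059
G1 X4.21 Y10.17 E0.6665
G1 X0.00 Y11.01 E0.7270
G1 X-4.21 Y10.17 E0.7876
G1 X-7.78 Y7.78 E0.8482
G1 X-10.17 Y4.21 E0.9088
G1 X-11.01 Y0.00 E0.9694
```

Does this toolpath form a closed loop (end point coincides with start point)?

Start point (G0): (-11.01, 0.00). End point (last G1): the path returns to the start — closed.

yes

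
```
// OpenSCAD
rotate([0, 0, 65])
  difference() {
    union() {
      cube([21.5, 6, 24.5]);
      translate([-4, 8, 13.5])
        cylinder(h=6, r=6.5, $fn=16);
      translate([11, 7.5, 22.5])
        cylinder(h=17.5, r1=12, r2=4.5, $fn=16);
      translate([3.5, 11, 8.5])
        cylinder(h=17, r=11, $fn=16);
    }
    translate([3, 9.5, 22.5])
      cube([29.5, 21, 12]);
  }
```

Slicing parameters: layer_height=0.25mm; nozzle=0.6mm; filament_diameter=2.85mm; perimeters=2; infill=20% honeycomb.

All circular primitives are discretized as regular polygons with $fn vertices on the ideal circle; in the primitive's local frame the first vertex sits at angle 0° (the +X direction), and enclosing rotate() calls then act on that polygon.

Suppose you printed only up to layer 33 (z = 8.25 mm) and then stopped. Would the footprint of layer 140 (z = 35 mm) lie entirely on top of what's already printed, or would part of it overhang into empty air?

part overhangs

Compare the two slices. At z = 8.25: the cube (footprint 21.5×6) is included at this height (area 129.00 mm²); the cylinder at (-4, 8) is not intersected at this z (z outside [13.5, 19.5]); the cone at (11, 7.5) is absent (z outside [22.5, 40]); the cylinder at (3.5, 11) does not reach this height (z outside [8.5, 25.5]); Merging all regions: only the 21.5×6 cube is present, so the union is just that shape — area = 129.00 mm²; the cube at (3, 9.5) does not reach this height (z outside [22.5, 34.5]); After the difference (first − rest): none of the subtracted shapes is present at this height, so that combined region is unchanged — area = 129.00 mm²; (rotated 65° about Z; rotation is an isometry so areas/perimeters/island counts are preserved). At z = 35: the cube is not intersected at this z (z outside [0, 24.5]); the cylinder at (-4, 8) is absent (z outside [13.5, 19.5]); the cone at (11, 7.5) contributes a regular 16-gon of circumradius 6.643 (interpolated between r1=12 and r2=4.5 at t=0.714) (area = (16/2)·6.643²·sin(360°/16) = 135.10 mm²); the cylinder at (3.5, 11) is absent (z outside [8.5, 25.5]); Merging all regions: only the cone at (11, 7.5) is present, so the union is just that shape — area = 135.10 mm²; the cube at (3, 9.5) is absent (z outside [22.5, 34.5]); After the difference (first − rest): none of the subtracted shapes is present at this height, so the result so far is unchanged — area = 135.10 mm²; (whole slice rotated 65° about Z — lengths, areas and connectivity unchanged). Checking containment: at z = 35 the cross-section extends beyond the z = 8.25 cross-section by about 87.03 mm².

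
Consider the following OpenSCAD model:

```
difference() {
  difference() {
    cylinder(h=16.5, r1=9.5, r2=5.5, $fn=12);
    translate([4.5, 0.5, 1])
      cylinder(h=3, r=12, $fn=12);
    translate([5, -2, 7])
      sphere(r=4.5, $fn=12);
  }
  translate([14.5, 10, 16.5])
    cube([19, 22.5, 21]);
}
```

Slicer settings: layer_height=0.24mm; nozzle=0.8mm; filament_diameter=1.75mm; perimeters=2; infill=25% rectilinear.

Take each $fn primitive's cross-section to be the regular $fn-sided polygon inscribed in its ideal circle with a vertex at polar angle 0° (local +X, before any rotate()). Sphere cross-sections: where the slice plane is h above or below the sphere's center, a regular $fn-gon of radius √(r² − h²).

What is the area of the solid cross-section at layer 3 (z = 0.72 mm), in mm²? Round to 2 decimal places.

At z = 0.72 mm: the cone: at t=0.044 of its height the radius interpolates to r₁+(r₂−r₁)t = 9.325, giving a regular 12-gon of that circumradius (area = (12/2)·9.325²·sin(360°/12) = 260.89 mm²); the cylinder at (4.5, 0.5) is not intersected at this z (z outside [1, 4]); the sphere at (5, -2) is not intersected at this z (|z−center|=6.280 > r=4.5); After the difference (first − rest): none of the subtracted shapes is present at this height, so the cone is unchanged — area = 260.89 mm²; the cube at (14.5, 10) is absent (z outside [16.5, 37.5]); After the difference (first − rest): none of the subtracted shapes is present at this height, so the result so far is unchanged — area = 260.89 mm². Overall, the cross-section is a single solid region. Net area = 260.89 mm².

260.89 mm²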